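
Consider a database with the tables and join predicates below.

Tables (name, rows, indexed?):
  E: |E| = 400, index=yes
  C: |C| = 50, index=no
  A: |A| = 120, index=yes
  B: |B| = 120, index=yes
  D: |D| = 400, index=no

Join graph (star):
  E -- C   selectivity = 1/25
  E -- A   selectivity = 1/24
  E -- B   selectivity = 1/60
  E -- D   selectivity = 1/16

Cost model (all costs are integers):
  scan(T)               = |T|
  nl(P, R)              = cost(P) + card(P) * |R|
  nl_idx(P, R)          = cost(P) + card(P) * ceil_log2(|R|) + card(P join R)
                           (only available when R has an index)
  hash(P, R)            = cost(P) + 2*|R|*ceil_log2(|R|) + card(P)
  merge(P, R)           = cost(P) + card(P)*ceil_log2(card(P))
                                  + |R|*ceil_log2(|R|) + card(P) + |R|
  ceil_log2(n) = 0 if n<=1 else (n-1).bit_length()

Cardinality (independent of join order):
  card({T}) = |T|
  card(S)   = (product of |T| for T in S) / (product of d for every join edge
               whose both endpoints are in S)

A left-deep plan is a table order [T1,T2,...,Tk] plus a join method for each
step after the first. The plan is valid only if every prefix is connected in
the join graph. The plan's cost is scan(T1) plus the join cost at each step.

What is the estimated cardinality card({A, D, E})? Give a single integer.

Tables in S: A(120), D(400), E(400)
Edges inside S: E-A(d=24), E-D(d=16)
numerator = 120 * 400 * 400 = 19200000
denominator = 24 * 16 = 384
card(S) = 19200000 / 384 = 50000

50000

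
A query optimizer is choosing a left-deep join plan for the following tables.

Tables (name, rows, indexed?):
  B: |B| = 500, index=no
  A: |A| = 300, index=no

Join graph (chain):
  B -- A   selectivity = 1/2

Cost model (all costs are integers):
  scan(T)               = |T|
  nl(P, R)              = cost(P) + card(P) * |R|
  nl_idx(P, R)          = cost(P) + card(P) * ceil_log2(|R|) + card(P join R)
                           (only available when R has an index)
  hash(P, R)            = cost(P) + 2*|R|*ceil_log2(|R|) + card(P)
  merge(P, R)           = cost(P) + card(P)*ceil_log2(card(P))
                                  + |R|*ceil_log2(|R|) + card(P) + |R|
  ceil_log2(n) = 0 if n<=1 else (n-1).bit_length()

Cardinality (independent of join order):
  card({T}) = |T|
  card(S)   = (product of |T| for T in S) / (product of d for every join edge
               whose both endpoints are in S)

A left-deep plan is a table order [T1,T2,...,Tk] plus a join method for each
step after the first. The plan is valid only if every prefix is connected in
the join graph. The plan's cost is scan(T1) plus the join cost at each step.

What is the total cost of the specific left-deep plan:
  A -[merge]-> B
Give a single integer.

8300

step 1: scan A: cost=300, card=300
step 2: join B via merge
    card(P join B) = 300*500/(2) = 75000
    cost = 300 + 300*9 + 500*9 + 300 + 500 = 8300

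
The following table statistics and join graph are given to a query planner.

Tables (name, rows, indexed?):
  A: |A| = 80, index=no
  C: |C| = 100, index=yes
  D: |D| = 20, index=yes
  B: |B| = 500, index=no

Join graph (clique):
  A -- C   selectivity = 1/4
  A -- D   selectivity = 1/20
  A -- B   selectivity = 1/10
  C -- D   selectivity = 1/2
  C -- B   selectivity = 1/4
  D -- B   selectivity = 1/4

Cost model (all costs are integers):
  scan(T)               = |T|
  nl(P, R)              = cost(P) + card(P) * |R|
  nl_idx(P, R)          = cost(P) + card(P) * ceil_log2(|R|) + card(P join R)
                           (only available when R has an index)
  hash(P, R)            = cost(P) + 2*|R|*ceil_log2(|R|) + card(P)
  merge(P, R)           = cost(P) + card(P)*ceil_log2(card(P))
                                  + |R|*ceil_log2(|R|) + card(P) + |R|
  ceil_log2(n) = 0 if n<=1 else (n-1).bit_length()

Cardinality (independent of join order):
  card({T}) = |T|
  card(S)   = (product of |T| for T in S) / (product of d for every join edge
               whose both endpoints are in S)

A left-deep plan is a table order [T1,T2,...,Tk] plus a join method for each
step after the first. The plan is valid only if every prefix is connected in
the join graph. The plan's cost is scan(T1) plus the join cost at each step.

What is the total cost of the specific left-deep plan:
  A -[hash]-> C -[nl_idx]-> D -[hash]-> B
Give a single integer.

step 1: scan A: cost=80, card=80
step 2: join C via hash
    card(P join C) = 80*100/(4) = 2000
    cost = 80 + 2*100*7 + 80 = 1560
step 3: join D via nl_idx
    card(P join D) = 2000*20/(20*2) = 1000
    cost = 1560 + 2000*5 + 1000 = 12560
step 4: join B via hash
    card(P join B) = 1000*500/(10*4*4) = 3125
    cost = 12560 + 2*500*9 + 1000 = 22560

22560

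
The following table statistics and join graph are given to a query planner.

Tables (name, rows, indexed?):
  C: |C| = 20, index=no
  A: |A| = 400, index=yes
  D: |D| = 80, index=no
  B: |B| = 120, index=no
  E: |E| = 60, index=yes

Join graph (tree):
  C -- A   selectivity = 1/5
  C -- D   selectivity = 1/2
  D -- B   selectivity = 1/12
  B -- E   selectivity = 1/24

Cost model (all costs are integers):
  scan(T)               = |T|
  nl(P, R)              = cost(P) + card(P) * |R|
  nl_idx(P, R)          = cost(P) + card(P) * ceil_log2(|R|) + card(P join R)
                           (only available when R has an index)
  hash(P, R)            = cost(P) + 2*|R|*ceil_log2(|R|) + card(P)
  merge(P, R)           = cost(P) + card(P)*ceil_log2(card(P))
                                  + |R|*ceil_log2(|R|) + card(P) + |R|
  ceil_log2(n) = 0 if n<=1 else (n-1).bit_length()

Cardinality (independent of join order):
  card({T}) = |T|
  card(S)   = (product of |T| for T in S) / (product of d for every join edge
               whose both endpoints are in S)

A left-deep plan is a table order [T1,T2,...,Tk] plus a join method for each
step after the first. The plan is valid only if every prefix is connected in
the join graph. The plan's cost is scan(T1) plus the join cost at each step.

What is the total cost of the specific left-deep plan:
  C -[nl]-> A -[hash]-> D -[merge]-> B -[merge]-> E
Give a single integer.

step 1: scan C: cost=20, card=20
step 2: join A via nl
    card(P join A) = 20*400/(5) = 1600
    cost = 20 + 20*400 = 8020
step 3: join D via hash
    card(P join D) = 1600*80/(2) = 64000
    cost = 8020 + 2*80*7 + 1600 = 10740
step 4: join B via merge
    card(P join B) = 64000*120/(12) = 640000
    cost = 10740 + 64000*16 + 120*7 + 64000 + 120 = 1099700
step 5: join E via merge
    card(P join E) = 640000*60/(24) = 1600000
    cost = 1099700 + 640000*20 + 60*6 + 640000 + 60 = 14540120

14540120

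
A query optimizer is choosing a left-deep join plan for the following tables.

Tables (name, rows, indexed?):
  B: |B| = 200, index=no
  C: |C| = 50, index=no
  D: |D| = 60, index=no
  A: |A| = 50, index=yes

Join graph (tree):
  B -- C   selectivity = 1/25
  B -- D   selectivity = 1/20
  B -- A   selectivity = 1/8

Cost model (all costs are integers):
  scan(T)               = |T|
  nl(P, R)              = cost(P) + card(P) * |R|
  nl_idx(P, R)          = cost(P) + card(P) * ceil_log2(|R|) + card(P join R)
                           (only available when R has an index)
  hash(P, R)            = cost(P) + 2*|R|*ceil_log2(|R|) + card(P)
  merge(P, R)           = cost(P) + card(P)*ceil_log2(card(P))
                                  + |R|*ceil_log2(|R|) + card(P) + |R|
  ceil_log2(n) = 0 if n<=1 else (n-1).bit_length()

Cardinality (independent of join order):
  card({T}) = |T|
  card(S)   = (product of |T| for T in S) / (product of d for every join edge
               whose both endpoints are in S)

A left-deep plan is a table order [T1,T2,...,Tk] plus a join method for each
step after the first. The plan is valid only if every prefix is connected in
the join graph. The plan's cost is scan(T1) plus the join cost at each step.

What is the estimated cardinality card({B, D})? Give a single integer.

600

Tables in S: B(200), D(60)
Edges inside S: B-D(d=20)
numerator = 200 * 60 = 12000
denominator = 20 = 20
card(S) = 12000 / 20 = 600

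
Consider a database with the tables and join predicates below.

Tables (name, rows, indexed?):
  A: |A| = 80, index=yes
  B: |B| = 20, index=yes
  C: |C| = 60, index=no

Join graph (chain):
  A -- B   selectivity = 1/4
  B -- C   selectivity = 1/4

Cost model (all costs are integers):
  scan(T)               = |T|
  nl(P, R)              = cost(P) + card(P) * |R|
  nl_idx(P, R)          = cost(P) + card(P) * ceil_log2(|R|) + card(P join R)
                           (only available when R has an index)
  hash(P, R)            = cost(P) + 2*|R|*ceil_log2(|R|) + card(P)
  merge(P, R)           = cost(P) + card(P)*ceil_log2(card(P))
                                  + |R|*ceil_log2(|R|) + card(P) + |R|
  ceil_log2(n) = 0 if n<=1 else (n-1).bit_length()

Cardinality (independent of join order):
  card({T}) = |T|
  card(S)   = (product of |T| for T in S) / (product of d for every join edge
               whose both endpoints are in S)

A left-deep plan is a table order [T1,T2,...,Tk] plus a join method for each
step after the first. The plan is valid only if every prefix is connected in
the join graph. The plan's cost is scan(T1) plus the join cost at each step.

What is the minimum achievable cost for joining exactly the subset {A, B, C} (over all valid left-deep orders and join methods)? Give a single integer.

1480

Selinger DP over subsets of {A,B,C}:
  {A}: scan cost=80, card=80
  {B}: scan cost=20, card=20
  {C}: scan cost=60, card=60
  {AB}: card=400; try (B,hash)→360, (A,nl_idx)→560, (A,merge)→780, (B,merge)→840, (B,nl_idx)→880, (A,hash)→1160 …(+2); best=360 via (B,hash)
  {BC}: card=300; try (B,hash)→320, (C,merge)→560, (B,merge)→600, (B,nl_idx)→660, (C,hash)→760, (C,nl)→1220 …(+1); best=320 via (B,hash)
  {ABC}: card=6000; try (C,hash)→1480, (A,hash)→1740, (A,merge)→3960, (C,merge)→4780, (A,nl_idx)→8420, (A,nl)→24320 …(+1); best=1480 via (C,hash)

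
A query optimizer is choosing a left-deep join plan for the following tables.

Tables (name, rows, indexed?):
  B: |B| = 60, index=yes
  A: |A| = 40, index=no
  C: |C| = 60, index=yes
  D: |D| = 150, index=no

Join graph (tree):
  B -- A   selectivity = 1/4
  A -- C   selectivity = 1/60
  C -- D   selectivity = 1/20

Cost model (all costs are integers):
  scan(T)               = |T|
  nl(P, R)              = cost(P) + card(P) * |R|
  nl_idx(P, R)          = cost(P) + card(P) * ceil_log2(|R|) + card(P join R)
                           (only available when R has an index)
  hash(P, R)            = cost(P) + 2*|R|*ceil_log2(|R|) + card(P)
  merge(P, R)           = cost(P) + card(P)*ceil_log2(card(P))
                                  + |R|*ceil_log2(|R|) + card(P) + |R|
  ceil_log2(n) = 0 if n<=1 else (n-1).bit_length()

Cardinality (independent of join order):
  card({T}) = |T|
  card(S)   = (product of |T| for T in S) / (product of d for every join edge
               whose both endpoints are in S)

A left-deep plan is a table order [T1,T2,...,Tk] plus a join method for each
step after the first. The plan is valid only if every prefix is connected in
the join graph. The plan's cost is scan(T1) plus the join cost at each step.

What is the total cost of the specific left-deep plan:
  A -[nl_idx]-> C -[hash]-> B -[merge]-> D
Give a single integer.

step 1: scan A: cost=40, card=40
step 2: join C via nl_idx
    card(P join C) = 40*60/(60) = 40
    cost = 40 + 40*6 + 40 = 320
step 3: join B via hash
    card(P join B) = 40*60/(4) = 600
    cost = 320 + 2*60*6 + 40 = 1080
step 4: join D via merge
    card(P join D) = 600*150/(20) = 4500
    cost = 1080 + 600*10 + 150*8 + 600 + 150 = 9030

9030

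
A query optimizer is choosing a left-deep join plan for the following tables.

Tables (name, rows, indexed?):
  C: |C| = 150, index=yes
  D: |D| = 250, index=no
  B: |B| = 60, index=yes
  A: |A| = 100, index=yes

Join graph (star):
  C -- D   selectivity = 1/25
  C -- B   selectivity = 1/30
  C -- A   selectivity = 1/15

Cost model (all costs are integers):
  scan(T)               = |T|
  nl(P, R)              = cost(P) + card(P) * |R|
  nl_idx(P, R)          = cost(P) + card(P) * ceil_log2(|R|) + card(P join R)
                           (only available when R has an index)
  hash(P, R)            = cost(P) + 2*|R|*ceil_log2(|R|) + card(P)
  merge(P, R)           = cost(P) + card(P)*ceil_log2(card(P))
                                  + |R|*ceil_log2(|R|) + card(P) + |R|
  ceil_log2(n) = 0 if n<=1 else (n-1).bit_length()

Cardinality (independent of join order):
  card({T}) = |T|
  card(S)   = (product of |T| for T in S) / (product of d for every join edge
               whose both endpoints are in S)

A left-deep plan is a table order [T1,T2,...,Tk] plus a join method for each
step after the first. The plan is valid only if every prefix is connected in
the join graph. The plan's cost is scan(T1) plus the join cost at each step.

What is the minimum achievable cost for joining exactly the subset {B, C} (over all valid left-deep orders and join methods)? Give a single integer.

Selinger DP over subsets of {B,C}:
  {C}: scan cost=150, card=150
  {B}: scan cost=60, card=60
  {BC}: card=300; try (C,nl_idx)→840, (B,hash)→1020, (B,nl_idx)→1350, (C,merge)→1830, (B,merge)→1920, (C,hash)→2520 …(+2); best=840 via (C,nl_idx)

840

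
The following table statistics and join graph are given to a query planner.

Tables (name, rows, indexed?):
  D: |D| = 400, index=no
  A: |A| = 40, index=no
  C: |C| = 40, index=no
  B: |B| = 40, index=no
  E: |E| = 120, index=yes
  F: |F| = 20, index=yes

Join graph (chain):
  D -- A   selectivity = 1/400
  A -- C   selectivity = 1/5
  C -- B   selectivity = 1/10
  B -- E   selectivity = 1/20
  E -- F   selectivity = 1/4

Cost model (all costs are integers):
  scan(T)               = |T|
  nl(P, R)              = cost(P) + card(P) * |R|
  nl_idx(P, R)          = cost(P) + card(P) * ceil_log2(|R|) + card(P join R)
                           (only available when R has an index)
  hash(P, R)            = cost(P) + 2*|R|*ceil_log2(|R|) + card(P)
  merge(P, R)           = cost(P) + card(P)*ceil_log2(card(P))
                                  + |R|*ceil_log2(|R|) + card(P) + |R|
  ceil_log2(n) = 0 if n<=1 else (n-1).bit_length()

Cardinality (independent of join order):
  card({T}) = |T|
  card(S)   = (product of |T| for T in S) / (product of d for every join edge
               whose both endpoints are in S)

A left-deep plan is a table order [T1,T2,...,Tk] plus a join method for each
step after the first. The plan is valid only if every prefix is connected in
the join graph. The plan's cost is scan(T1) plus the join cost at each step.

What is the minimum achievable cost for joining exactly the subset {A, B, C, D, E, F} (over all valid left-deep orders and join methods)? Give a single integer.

13440

Selinger DP over subsets of {A,B,C,D,E,F}:
  {D}: scan cost=400, card=400
  {A}: scan cost=40, card=40
  {C}: scan cost=40, card=40
  {B}: scan cost=40, card=40
  {E}: scan cost=120, card=120
  {F}: scan cost=20, card=20
  {AD}: card=40; try (A,hash)→1280, (D,merge)→4320, (A,merge)→4680, (D,hash)→7280, (D,nl)→16040, (A,nl)→16400; best=1280 via (A,hash)
  {AC}: card=320; try (C,hash)→560, (A,hash)→560, (C,merge)→600, (A,merge)→600, (C,nl)→1640, (A,nl)→1640; best=560 via (C,hash)
  {BC}: card=160; try (C,hash)→560, (B,hash)→560, (C,merge)→600, (B,merge)→600, (C,nl)→1640, (B,nl)→1640; best=560 via (C,hash)
  {BE}: card=240; try (E,nl_idx)→560, (B,hash)→720, (E,merge)→1280, (B,merge)→1360, (E,hash)→1760, (E,nl)→4840 …(+1); best=560 via (E,nl_idx)
  {EF}: card=600; try (F,hash)→440, (E,nl_idx)→760, (E,merge)→1100, (F,merge)→1200, (F,nl_idx)→1320, (E,hash)→1720 …(+2); best=440 via (F,hash)
  {ACD}: card=320; try (C,hash)→1800, (C,merge)→1840, (C,nl)→2880, (D,merge)→7760, (D,hash)→8080, (D,nl)→128560; best=1800 via (C,hash)
  {ABC}: card=1280; try (A,hash)→1200, (B,hash)→1360, (A,merge)→2280, (B,merge)→4040, (A,nl)→6960, (B,nl)→13360; best=1200 via (A,hash)
  {BCE}: card=960; try (C,hash)→1280, (E,hash)→2400, (E,nl_idx)→2640, (E,merge)→2960, (C,merge)→3000, (C,nl)→10160 …(+1); best=1280 via (C,hash)
  {BEF}: card=1200; try (F,hash)→1000, (B,hash)→1520, (F,merge)→2840, (F,nl_idx)→2960, (F,nl)→5360, (B,merge)→7320 …(+1); best=1000 via (F,hash)
  {ABCD}: card=1280; try (B,hash)→2600, (B,merge)→5280, (D,hash)→9680, (B,nl)→14600, (D,merge)→20560, (D,nl)→513200; best=2600 via (B,hash)
  {ABCE}: card=7680; try (A,hash)→2720, (E,hash)→4160, (A,merge)→12120, (E,merge)→17520, (E,nl_idx)→17840, (A,nl)→39680 …(+1); best=2720 via (A,hash)
  {BCEF}: card=4800; try (F,hash)→2440, (C,hash)→2680, (F,nl_idx)→10880, (F,merge)→11960, (C,merge)→15680, (F,nl)→20480 …(+1); best=2440 via (F,hash)
  {ABCDE}: card=7680; try (E,hash)→5560, (D,hash)→17600, (E,merge)→18920, (E,nl_idx)→19240, (D,merge)→114240, (E,nl)→156200 …(+1); best=5560 via (E,hash)
  {ABCEF}: card=38400; try (A,hash)→7720, (F,hash)→10600, (A,merge)→69920, (F,nl_idx)→79520, (F,merge)→110360, (F,nl)→156320 …(+1); best=7720 via (A,hash)
  {ABCDEF}: card=38400; try (F,hash)→13440, (D,hash)→53320, (F,nl_idx)→82360, (F,merge)→113200, (F,nl)→159160, (D,merge)→664520 …(+1); best=13440 via (F,hash)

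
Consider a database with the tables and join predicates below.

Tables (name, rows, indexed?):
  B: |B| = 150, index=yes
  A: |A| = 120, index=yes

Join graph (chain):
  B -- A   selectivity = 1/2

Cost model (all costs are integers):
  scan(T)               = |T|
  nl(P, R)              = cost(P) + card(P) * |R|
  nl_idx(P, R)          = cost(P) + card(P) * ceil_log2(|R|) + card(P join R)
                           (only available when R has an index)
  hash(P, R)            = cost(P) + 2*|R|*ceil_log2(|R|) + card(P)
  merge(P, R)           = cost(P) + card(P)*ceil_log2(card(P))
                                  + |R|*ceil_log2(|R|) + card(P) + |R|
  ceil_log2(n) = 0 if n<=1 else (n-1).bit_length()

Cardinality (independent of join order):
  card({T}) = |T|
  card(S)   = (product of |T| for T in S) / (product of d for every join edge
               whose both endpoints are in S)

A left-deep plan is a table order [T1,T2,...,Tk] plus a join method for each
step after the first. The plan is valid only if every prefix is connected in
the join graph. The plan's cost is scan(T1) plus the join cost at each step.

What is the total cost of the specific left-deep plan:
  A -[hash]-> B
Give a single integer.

2640

step 1: scan A: cost=120, card=120
step 2: join B via hash
    card(P join B) = 120*150/(2) = 9000
    cost = 120 + 2*150*8 + 120 = 2640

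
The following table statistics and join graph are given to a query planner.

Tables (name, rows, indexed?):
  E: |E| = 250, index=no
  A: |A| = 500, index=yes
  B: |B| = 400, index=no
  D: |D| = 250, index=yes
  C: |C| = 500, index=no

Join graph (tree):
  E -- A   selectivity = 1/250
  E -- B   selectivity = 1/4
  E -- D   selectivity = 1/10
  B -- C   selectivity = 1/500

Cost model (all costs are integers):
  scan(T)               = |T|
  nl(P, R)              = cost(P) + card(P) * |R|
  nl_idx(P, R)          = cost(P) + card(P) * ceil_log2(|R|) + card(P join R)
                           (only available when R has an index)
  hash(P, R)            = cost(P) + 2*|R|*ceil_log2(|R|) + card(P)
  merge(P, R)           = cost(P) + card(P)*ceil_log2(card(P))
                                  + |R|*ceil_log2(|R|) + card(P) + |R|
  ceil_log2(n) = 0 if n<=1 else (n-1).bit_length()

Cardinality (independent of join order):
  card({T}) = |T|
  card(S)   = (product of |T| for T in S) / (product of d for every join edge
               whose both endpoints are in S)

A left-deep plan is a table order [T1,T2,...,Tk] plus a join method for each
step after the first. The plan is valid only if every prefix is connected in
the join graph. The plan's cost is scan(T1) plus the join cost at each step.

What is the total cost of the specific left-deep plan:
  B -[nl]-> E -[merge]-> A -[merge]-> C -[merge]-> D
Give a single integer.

2212650

step 1: scan B: cost=400, card=400
step 2: join E via nl
    card(P join E) = 400*250/(4) = 25000
    cost = 400 + 400*250 = 100400
step 3: join A via merge
    card(P join A) = 25000*500/(250) = 50000
    cost = 100400 + 25000*15 + 500*9 + 25000 + 500 = 505400
step 4: join C via merge
    card(P join C) = 50000*500/(500) = 50000
    cost = 505400 + 50000*16 + 500*9 + 50000 + 500 = 1360400
step 5: join D via merge
    card(P join D) = 50000*250/(10) = 1250000
    cost = 1360400 + 50000*16 + 250*8 + 50000 + 250 = 2212650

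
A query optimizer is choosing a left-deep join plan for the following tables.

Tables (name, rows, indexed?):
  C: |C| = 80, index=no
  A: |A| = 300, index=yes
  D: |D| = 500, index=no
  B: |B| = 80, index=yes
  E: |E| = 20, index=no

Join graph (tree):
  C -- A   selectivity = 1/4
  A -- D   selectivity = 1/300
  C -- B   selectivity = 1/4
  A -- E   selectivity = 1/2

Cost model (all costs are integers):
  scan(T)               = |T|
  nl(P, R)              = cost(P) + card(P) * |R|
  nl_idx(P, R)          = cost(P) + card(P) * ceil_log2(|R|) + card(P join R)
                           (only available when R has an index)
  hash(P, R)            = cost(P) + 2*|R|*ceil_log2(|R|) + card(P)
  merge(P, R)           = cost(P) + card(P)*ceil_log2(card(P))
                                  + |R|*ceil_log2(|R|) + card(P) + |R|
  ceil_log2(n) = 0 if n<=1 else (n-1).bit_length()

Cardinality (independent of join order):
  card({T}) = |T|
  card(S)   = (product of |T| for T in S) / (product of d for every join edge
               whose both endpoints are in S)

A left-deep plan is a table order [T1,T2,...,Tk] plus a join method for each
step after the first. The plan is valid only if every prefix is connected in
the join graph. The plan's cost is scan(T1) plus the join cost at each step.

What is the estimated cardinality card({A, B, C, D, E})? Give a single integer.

2000000

Tables in S: A(300), B(80), C(80), D(500), E(20)
Edges inside S: C-A(d=4), A-D(d=300), C-B(d=4), A-E(d=2)
numerator = 300 * 80 * 80 * 500 * 20 = 19200000000
denominator = 4 * 300 * 4 * 2 = 9600
card(S) = 19200000000 / 9600 = 2000000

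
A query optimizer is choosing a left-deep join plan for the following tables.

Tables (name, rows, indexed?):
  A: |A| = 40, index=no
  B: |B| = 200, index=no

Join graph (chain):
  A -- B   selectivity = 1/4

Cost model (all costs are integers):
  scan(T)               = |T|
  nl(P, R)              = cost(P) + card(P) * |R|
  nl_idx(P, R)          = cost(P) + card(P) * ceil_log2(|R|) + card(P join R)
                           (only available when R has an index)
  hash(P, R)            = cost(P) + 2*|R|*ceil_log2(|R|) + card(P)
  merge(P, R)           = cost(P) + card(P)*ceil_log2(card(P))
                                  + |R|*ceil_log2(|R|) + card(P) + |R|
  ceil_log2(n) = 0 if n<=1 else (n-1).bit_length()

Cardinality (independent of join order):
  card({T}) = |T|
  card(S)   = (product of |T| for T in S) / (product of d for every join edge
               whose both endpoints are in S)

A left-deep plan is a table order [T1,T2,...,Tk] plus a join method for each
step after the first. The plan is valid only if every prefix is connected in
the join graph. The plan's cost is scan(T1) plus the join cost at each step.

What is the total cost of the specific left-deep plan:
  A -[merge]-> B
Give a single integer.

step 1: scan A: cost=40, card=40
step 2: join B via merge
    card(P join B) = 40*200/(4) = 2000
    cost = 40 + 40*6 + 200*8 + 40 + 200 = 2120

2120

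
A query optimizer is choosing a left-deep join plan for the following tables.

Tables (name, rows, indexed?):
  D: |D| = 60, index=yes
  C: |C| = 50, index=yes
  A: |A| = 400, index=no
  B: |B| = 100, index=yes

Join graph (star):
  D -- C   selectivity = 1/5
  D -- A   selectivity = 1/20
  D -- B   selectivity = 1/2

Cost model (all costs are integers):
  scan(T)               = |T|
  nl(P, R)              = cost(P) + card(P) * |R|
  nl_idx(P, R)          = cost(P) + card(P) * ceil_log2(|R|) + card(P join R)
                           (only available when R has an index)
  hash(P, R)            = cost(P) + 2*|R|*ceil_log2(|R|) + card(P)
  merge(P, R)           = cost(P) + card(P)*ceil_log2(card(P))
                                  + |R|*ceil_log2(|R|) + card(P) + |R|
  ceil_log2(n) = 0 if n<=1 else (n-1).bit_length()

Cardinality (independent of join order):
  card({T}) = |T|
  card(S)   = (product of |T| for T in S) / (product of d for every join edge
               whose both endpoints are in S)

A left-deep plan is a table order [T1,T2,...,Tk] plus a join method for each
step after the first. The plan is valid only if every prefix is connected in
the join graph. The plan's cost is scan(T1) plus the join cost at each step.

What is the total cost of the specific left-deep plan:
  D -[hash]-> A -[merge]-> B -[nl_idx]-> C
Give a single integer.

982520

step 1: scan D: cost=60, card=60
step 2: join A via hash
    card(P join A) = 60*400/(20) = 1200
    cost = 60 + 2*400*9 + 60 = 7320
step 3: join B via merge
    card(P join B) = 1200*100/(2) = 60000
    cost = 7320 + 1200*11 + 100*7 + 1200 + 100 = 22520
step 4: join C via nl_idx
    card(P join C) = 60000*50/(5) = 600000
    cost = 22520 + 60000*6 + 600000 = 982520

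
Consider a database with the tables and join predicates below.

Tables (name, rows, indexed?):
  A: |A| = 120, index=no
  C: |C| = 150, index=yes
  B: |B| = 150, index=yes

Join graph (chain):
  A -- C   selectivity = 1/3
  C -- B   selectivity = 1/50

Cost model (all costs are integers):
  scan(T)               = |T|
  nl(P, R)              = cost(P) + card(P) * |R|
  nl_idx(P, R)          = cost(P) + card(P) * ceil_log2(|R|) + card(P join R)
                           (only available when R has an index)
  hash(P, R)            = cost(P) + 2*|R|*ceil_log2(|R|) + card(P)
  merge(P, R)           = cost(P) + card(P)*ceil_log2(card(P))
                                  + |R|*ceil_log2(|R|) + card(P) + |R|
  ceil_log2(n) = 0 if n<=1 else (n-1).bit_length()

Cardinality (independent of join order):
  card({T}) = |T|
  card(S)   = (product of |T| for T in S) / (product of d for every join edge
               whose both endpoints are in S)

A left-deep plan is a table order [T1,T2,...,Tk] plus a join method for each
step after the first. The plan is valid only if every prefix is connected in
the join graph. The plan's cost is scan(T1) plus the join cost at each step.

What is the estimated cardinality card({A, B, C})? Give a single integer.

18000

Tables in S: A(120), B(150), C(150)
Edges inside S: A-C(d=3), C-B(d=50)
numerator = 120 * 150 * 150 = 2700000
denominator = 3 * 50 = 150
card(S) = 2700000 / 150 = 18000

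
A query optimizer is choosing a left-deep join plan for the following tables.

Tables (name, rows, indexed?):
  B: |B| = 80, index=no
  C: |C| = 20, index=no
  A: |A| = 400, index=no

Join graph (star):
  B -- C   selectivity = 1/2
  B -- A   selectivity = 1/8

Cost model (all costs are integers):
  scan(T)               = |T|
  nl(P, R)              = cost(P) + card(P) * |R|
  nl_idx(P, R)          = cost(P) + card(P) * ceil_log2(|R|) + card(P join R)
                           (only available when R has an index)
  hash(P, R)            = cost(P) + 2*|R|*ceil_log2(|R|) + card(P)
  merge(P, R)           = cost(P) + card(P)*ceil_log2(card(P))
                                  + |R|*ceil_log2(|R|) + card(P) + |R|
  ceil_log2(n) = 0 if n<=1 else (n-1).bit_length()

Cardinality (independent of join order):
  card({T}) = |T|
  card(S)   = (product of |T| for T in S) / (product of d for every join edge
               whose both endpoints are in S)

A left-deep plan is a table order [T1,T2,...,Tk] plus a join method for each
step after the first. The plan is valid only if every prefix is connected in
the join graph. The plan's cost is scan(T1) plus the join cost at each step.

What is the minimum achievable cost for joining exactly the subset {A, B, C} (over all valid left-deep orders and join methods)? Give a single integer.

6120

Selinger DP over subsets of {A,B,C}:
  {B}: scan cost=80, card=80
  {C}: scan cost=20, card=20
  {A}: scan cost=400, card=400
  {BC}: card=800; try (C,hash)→360, (B,merge)→780, (C,merge)→840, (B,hash)→1160, (B,nl)→1620, (C,nl)→1680; best=360 via (C,hash)
  {AB}: card=4000; try (B,hash)→1920, (A,merge)→4720, (B,merge)→5040, (A,hash)→7360, (A,nl)→32080, (B,nl)→32400; best=1920 via (B,hash)
  {ABC}: card=40000; try (C,hash)→6120, (A,hash)→8360, (A,merge)→13160, (C,merge)→54040, (C,nl)→81920, (A,nl)→320360; best=6120 via (C,hash)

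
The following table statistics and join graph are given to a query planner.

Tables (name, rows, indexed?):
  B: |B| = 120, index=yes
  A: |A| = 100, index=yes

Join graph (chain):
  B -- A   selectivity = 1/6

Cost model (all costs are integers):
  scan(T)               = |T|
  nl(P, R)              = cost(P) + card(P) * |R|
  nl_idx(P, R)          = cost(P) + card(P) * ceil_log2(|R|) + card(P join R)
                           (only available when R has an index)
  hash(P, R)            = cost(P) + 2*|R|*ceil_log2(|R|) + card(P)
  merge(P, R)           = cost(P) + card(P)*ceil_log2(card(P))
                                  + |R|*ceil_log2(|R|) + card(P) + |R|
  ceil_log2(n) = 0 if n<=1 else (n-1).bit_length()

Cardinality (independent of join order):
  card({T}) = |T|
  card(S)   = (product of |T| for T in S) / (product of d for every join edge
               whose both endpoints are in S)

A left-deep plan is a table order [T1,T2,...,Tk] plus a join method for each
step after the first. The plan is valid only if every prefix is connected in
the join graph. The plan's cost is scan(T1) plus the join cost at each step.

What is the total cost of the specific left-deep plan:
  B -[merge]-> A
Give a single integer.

1880

step 1: scan B: cost=120, card=120
step 2: join A via merge
    card(P join A) = 120*100/(6) = 2000
    cost = 120 + 120*7 + 100*7 + 120 + 100 = 1880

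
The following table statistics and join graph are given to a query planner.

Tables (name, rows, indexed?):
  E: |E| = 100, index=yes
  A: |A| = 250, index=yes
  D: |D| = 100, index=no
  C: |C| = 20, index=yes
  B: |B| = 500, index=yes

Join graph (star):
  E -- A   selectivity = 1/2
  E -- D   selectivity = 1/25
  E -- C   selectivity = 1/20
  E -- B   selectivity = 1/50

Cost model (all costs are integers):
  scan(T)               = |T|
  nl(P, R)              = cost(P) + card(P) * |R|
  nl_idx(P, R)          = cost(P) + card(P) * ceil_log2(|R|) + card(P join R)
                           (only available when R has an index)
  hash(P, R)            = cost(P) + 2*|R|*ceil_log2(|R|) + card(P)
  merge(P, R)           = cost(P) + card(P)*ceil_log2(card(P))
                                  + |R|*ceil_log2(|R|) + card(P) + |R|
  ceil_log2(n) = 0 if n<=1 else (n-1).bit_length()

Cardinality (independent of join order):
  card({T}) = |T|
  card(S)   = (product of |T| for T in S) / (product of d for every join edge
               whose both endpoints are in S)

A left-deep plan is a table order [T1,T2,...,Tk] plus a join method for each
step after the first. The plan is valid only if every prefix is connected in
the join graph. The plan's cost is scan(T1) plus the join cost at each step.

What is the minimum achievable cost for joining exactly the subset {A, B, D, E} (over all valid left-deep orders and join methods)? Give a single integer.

12400

Selinger DP over subsets of {A,B,D,E}:
  {E}: scan cost=100, card=100
  {A}: scan cost=250, card=250
  {D}: scan cost=100, card=100
  {B}: scan cost=500, card=500
  {AE}: card=12500; try (E,hash)→1900, (A,merge)→3150, (E,merge)→3300, (A,hash)→4200, (A,nl_idx)→13400, (E,nl_idx)→14500 …(+2); best=1900 via (E,hash)
  {DE}: card=400; try (E,nl_idx)→1200, (E,hash)→1600, (D,hash)→1600, (E,merge)→1700, (D,merge)→1700, (E,nl)→10100 …(+1); best=1200 via (E,nl_idx)
  {BE}: card=1000; try (B,nl_idx)→2000, (E,hash)→2400, (E,nl_idx)→5000, (B,merge)→5900, (E,merge)→6300, (B,hash)→9200 …(+2); best=2000 via (B,nl_idx)
  {ADE}: card=50000; try (A,hash)→5600, (A,merge)→7450, (D,hash)→15800, (A,nl_idx)→54400, (A,nl)→101200, (D,merge)→190200 …(+1); best=5600 via (A,hash)
  {ABE}: card=125000; try (A,hash)→7000, (A,merge)→15250, (B,hash)→23400, (A,nl_idx)→135000, (B,merge)→194400, (B,nl_idx)→239400 …(+2); best=7000 via (A,hash)
  {BDE}: card=4000; try (D,hash)→4400, (B,nl_idx)→8800, (B,merge)→10200, (B,hash)→10600, (D,merge)→13800, (D,nl)→102000 …(+1); best=4400 via (D,hash)
  {ABDE}: card=500000; try (A,hash)→12400, (A,merge)→58650, (B,hash)→64600, (D,hash)→133400, (A,nl_idx)→536400, (B,merge)→860600 …(+5); best=12400 via (A,hash)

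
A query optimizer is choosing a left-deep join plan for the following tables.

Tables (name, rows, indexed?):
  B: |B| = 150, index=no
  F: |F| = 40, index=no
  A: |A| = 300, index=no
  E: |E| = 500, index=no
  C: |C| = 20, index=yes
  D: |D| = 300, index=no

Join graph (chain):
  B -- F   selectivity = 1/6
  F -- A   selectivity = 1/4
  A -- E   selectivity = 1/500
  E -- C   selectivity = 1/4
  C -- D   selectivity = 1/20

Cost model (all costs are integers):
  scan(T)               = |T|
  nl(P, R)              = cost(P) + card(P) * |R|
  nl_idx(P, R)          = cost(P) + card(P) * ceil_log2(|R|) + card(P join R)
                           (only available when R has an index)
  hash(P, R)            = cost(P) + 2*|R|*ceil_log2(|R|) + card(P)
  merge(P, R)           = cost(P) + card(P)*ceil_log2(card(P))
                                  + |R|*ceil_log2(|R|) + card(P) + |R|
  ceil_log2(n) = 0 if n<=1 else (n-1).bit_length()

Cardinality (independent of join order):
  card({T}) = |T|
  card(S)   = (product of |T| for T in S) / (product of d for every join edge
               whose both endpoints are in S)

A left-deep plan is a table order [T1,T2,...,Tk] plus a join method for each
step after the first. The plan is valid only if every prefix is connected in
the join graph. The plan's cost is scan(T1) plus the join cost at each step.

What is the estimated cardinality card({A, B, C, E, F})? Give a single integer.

Tables in S: A(300), B(150), C(20), E(500), F(40)
Edges inside S: B-F(d=6), F-A(d=4), A-E(d=500), E-C(d=4)
numerator = 300 * 150 * 20 * 500 * 40 = 18000000000
denominator = 6 * 4 * 500 * 4 = 48000
card(S) = 18000000000 / 48000 = 375000

375000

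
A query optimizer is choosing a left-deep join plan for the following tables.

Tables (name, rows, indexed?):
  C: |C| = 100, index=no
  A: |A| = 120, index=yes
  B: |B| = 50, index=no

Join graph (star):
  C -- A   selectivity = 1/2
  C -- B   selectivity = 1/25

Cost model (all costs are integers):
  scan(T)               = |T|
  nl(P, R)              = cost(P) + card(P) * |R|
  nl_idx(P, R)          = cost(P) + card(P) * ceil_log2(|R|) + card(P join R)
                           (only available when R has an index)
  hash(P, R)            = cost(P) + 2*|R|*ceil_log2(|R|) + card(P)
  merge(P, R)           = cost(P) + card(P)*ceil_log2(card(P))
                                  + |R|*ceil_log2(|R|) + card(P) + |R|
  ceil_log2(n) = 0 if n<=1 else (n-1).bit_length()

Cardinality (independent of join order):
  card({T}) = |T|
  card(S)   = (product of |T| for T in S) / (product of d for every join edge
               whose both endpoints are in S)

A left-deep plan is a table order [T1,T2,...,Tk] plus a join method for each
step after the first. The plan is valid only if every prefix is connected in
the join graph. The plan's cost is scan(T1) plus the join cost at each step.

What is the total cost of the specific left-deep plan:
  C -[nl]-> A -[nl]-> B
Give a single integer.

step 1: scan C: cost=100, card=100
step 2: join A via nl
    card(P join A) = 100*120/(2) = 6000
    cost = 100 + 100*120 = 12100
step 3: join B via nl
    card(P join B) = 6000*50/(25) = 12000
    cost = 12100 + 6000*50 = 312100

312100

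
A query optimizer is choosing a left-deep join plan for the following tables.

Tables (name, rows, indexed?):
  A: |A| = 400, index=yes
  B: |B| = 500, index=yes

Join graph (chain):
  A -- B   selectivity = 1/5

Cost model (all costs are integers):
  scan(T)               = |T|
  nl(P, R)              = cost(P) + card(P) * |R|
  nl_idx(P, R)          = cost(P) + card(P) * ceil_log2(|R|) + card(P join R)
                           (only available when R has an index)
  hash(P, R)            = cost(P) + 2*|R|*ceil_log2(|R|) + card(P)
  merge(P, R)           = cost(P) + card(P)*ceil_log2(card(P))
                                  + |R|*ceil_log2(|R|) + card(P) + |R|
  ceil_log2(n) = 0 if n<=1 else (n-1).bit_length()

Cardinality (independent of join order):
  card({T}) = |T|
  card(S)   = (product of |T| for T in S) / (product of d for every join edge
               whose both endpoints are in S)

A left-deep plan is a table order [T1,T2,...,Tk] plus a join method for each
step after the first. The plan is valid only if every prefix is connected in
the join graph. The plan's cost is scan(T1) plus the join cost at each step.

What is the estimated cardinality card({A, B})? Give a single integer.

Tables in S: A(400), B(500)
Edges inside S: A-B(d=5)
numerator = 400 * 500 = 200000
denominator = 5 = 5
card(S) = 200000 / 5 = 40000

40000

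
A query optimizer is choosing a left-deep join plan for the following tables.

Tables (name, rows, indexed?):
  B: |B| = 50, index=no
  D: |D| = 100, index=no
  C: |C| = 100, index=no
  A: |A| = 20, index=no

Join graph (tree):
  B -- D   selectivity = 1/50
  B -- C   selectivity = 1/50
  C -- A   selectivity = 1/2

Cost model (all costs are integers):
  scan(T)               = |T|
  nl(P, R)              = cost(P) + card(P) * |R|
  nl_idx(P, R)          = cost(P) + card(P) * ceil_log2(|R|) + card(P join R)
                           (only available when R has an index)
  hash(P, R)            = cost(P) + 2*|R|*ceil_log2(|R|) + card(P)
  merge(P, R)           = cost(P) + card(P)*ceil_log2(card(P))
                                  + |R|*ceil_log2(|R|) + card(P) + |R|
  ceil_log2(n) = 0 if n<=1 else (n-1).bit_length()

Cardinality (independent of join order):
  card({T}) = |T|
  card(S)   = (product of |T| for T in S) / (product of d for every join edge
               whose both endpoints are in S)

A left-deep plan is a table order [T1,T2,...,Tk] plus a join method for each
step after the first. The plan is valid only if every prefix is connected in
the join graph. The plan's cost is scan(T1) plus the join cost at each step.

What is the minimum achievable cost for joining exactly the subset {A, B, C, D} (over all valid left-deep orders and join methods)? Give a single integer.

2700

Selinger DP over subsets of {A,B,C,D}:
  {B}: scan cost=50, card=50
  {D}: scan cost=100, card=100
  {C}: scan cost=100, card=100
  {A}: scan cost=20, card=20
  {BD}: card=100; try (B,hash)→800, (D,merge)→1200, (B,merge)→1250, (D,hash)→1500, (D,nl)→5050, (B,nl)→5100; best=800 via (B,hash)
  {BC}: card=100; try (B,hash)→800, (C,merge)→1200, (B,merge)→1250, (C,hash)→1500, (C,nl)→5050, (B,nl)→5100; best=800 via (B,hash)
  {AC}: card=1000; try (A,hash)→400, (C,merge)→940, (A,merge)→1020, (C,hash)→1440, (C,nl)→2020, (A,nl)→2100; best=400 via (A,hash)
  {BCD}: card=200; try (D,hash)→2300, (C,hash)→2300, (D,merge)→2400, (C,merge)→2400, (D,nl)→10800, (C,nl)→10800; best=2300 via (D,hash)
  {ABC}: card=1000; try (A,hash)→1100, (A,merge)→1720, (B,hash)→2000, (A,nl)→2800, (B,merge)→11750, (B,nl)→50400; best=1100 via (A,hash)
  {ABCD}: card=2000; try (A,hash)→2700, (D,hash)→3500, (A,merge)→4220, (A,nl)→6300, (D,merge)→12900, (D,nl)→101100; best=2700 via (A,hash)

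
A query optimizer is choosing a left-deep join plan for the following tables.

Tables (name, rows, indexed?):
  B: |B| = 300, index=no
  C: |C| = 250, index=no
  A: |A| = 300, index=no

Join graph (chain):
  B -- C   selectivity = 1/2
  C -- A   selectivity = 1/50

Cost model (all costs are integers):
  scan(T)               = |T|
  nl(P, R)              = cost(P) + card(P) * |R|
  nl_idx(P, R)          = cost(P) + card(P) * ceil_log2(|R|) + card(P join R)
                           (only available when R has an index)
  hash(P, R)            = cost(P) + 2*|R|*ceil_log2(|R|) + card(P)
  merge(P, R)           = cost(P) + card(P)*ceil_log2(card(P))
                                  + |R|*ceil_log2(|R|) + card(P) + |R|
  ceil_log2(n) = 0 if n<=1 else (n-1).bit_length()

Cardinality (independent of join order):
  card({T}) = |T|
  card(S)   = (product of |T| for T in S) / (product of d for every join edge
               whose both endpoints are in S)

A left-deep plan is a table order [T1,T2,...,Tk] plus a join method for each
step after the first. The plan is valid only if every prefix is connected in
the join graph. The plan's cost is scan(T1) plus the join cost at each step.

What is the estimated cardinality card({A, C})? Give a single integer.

1500

Tables in S: A(300), C(250)
Edges inside S: C-A(d=50)
numerator = 300 * 250 = 75000
denominator = 50 = 50
card(S) = 75000 / 50 = 1500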